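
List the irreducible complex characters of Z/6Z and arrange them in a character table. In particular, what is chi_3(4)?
Character table of Z/6Z (irreps indexed chi_0,...,chi_5 with chi_k(m) = zeta_6^(k*m), zeta_6 = exp(2*pi*i/6)):
  irrep \ class  {0} (size 1)  {1} (size 1)    {2} (size 1)    {3} (size 1)  {4} (size 1)    {5} (size 1)  
  chi_0          1             1               1               1             1               1             
  chi_1          1             exp(I*pi/3)     exp(2*I*pi/3)   -1            exp(-2*I*pi/3)  exp(-I*pi/3)  
  chi_2          1             exp(2*I*pi/3)   exp(-2*I*pi/3)  1             exp(2*I*pi/3)   exp(-2*I*pi/3)
  chi_3          1             -1              1               -1            1               -1            
  chi_4          1             exp(-2*I*pi/3)  exp(2*I*pi/3)   1             exp(-2*I*pi/3)  exp(2*I*pi/3) 
  chi_5          1             exp(-I*pi/3)    exp(-2*I*pi/3)  -1            exp(2*I*pi/3)   exp(I*pi/3)   

Spot check: chi_3(4) = zeta_6^(3*4) = zeta_6^12 = 1.

Justification: Z/6Z is abelian, so all 6 irreducible complex representations are 1-dimensional. They are given by chi_k(m) = zeta_6^(k*m) for k = 0,...,5. Row orthogonality: sum_m chi_k(m) conj(chi_l(m)) = 6 * [k = l].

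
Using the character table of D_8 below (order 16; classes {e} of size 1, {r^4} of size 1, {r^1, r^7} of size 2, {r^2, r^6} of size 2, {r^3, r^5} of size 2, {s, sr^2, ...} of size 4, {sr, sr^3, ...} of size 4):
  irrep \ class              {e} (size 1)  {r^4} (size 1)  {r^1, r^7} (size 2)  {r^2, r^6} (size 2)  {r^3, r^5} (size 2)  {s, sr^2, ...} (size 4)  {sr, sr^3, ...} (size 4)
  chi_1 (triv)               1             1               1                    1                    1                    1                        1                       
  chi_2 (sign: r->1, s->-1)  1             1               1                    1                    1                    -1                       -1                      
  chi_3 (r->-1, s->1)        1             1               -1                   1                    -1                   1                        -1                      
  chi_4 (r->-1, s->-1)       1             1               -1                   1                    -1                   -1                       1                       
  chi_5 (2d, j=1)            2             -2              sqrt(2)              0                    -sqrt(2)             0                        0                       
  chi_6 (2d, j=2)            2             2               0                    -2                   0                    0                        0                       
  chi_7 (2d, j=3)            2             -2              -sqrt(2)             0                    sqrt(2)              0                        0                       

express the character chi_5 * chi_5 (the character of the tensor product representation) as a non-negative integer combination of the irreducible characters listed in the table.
chi_5 tensor chi_5 = chi_1 + chi_2 + chi_6 (all other irreducibles have multiplicity 0).

Justification: The character of a tensor product is the pointwise product (chi_5 * chi_5)(C) = chi_5(C) * chi_5(C):
  {e}: (2)*(2), {r^4}: (-2)*(-2), {r^1, r^7}: (sqrt(2))*(sqrt(2)), {r^2, r^6}: (0)*(0), {r^3, r^5}: (-sqrt(2))*(-sqrt(2)), {s, sr^2, ...}: (0)*(0), {sr, sr^3, ...}: (0)*(0)
so (chi_5 * chi_5) takes values
  {e} -> 4, {r^4} -> 4, {r^1, r^7} -> 2, {r^2, r^6} -> 0, {r^3, r^5} -> 2, {s, sr^2, ...} -> 0, {sr, sr^3, ...} -> 0.
Now take the inner product of this character with each irreducible chi from the table, <chi_5*chi_5, chi> = (1/16) sum_C |C| (chi_5*chi_5)(C) conj(chi(C)):
  <chi_5*chi_5, chi_1> = (1/16)[1*(4)*conj(1) + 1*(4)*conj(1) + 2*(2)*conj(1) + 2*(0)*conj(1) + 2*(2)*conj(1) + 4*(0)*conj(1) + 4*(0)*conj(1)]
      = (1/16)[(4) + (4) + (4) + (0) + (4) + (0) + (0)] = 16/16 = 1
  <chi_5*chi_5, chi_2> = (1/16)[1*(4)*conj(1) + 1*(4)*conj(1) + 2*(2)*conj(1) + 2*(0)*conj(1) + 2*(2)*conj(1) + 4*(0)*conj(-1) + 4*(0)*conj(-1)]
      = (1/16)[(4) + (4) + (4) + (0) + (4) + (0) + (0)] = 16/16 = 1
  <chi_5*chi_5, chi_3> = (1/16)[1*(4)*conj(1) + 1*(4)*conj(1) + 2*(2)*conj(-1) + 2*(0)*conj(1) + 2*(2)*conj(-1) + 4*(0)*conj(1) + 4*(0)*conj(-1)]
      = (1/16)[(4) + (4) + (-4) + (0) + (-4) + (0) + (0)] = 0/16 = 0
  <chi_5*chi_5, chi_4> = (1/16)[1*(4)*conj(1) + 1*(4)*conj(1) + 2*(2)*conj(-1) + 2*(0)*conj(1) + 2*(2)*conj(-1) + 4*(0)*conj(-1) + 4*(0)*conj(1)]
      = (1/16)[(4) + (4) + (-4) + (0) + (-4) + (0) + (0)] = 0/16 = 0
  <chi_5*chi_5, chi_5> = (1/16)[1*(4)*conj(2) + 1*(4)*conj(-2) + 2*(2)*conj(sqrt(2)) + 2*(0)*conj(0) + 2*(2)*conj(-sqrt(2)) + 4*(0)*conj(0) + 4*(0)*conj(0)]
      = (1/16)[(8) + (-8) + (4*sqrt(2)) + (0) + (-4*sqrt(2)) + (0) + (0)] = 0/16 = 0
  <chi_5*chi_5, chi_6> = (1/16)[1*(4)*conj(2) + 1*(4)*conj(2) + 2*(2)*conj(0) + 2*(0)*conj(-2) + 2*(2)*conj(0) + 4*(0)*conj(0) + 4*(0)*conj(0)]
      = (1/16)[(8) + (8) + (0) + (0) + (0) + (0) + (0)] = 16/16 = 1
  <chi_5*chi_5, chi_7> = (1/16)[1*(4)*conj(2) + 1*(4)*conj(-2) + 2*(2)*conj(-sqrt(2)) + 2*(0)*conj(0) + 2*(2)*conj(sqrt(2)) + 4*(0)*conj(0) + 4*(0)*conj(0)]
      = (1/16)[(8) + (-8) + (-4*sqrt(2)) + (0) + (4*sqrt(2)) + (0) + (0)] = 0/16 = 0
Hence the multiplicities are chi_1: 1, chi_2: 1, chi_6: 1. Dimension check: dim(chi_5)*dim(chi_5) = 2*2 = 4 and sum (mult * dim) = 1*1 + 1*1 + 1*2 = 4.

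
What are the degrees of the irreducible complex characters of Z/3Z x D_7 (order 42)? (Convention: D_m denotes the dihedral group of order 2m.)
Dimensions: 1, 1, 1, 1, 1, 1, 2, 2, 2, 2, 2, 2, 2, 2, 2

Proof sketch: There are 15 irreducibles (= number of conjugacy classes). Their dimensions d_i satisfy sum d_i^2 = |G| = 42: 1 + 1 + 1 + 1 + 1 + 1 + 4 + 4 + 4 + 4 + 4 + 4 + 4 + 4 + 4 = 42. (For the product with Z/3Z: each of the 3 1-dim characters of Z/3Z tensors with each irrep of D_7, giving 3 copies of each D_7-dimension.)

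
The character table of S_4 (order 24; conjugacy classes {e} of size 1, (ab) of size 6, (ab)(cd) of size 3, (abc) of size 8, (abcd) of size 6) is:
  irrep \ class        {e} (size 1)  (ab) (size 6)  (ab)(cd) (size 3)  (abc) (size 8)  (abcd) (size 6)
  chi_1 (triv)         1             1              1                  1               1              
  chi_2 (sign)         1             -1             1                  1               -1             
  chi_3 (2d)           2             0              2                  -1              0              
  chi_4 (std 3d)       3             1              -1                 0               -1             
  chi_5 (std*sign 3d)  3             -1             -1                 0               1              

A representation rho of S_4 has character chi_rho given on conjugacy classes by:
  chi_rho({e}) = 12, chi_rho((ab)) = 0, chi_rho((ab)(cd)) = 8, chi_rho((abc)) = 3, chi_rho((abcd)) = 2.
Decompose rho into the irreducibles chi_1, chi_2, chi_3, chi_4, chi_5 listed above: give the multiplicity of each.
Multiplicities: chi_1: 3, chi_2: 2, chi_3: 2, chi_4: 0, chi_5: 1.

Justification: Use <chi_rho, chi> = (1/|G|) sum_C |C| * chi_rho(C) * conj(chi(C)) with |G| = 24 for each irreducible chi in the table:
  <chi_rho, chi_1> = (1/24)[1*(12)*conj(1) + 6*(0)*conj(1) + 3*(8)*conj(1) + 8*(3)*conj(1) + 6*(2)*conj(1)]
      = (1/24)[(12) + (0) + (24) + (24) + (12)] = 72/24 = 3
  <chi_rho, chi_2> = (1/24)[1*(12)*conj(1) + 6*(0)*conj(-1) + 3*(8)*conj(1) + 8*(3)*conj(1) + 6*(2)*conj(-1)]
      = (1/24)[(12) + (0) + (24) + (24) + (-12)] = 48/24 = 2
  <chi_rho, chi_3> = (1/24)[1*(12)*conj(2) + 6*(0)*conj(0) + 3*(8)*conj(2) + 8*(3)*conj(-1) + 6*(2)*conj(0)]
      = (1/24)[(24) + (0) + (48) + (-24) + (0)] = 48/24 = 2
  <chi_rho, chi_4> = (1/24)[1*(12)*conj(3) + 6*(0)*conj(1) + 3*(8)*conj(-1) + 8*(3)*conj(0) + 6*(2)*conj(-1)]
      = (1/24)[(36) + (0) + (-24) + (0) + (-12)] = 0/24 = 0
  <chi_rho, chi_5> = (1/24)[1*(12)*conj(3) + 6*(0)*conj(-1) + 3*(8)*conj(-1) + 8*(3)*conj(0) + 6*(2)*conj(1)]
      = (1/24)[(36) + (0) + (-24) + (0) + (12)] = 24/24 = 1
Dimension check: dim(rho) = sum (mult * dim) = 3*1 + 2*1 + 2*2 + 0*3 + 1*3 = 12 = chi_rho(e) = 12.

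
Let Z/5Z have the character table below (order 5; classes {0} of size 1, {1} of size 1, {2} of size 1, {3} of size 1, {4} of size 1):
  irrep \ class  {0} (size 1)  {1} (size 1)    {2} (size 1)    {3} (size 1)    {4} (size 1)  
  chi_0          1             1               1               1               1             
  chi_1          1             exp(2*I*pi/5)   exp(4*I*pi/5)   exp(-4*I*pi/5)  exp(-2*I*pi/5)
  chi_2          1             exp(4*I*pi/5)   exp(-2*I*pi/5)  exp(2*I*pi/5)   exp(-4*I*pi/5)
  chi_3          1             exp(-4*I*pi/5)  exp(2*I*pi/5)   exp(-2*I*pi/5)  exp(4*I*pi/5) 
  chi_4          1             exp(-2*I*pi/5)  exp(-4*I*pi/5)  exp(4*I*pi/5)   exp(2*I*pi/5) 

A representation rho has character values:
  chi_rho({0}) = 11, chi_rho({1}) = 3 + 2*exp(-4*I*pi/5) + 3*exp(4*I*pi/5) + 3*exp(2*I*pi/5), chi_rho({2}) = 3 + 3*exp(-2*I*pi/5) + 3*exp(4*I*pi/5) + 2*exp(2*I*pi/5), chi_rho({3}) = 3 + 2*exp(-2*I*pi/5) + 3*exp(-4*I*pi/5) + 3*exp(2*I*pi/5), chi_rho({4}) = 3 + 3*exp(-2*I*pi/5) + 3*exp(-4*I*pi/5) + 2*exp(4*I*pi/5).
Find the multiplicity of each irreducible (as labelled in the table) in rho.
Multiplicities: chi_0: 3, chi_1: 3, chi_2: 3, chi_3: 2, chi_4: 0.

Argument: Use <chi_rho, chi> = (1/|G|) sum_C |C| * chi_rho(C) * conj(chi(C)) with |G| = 5 for each irreducible chi in the table:
  <chi_rho, chi_0> = (1/5)[1*(11)*conj(1) + 1*(3 + 2*exp(-4*I*pi/5) + 3*exp(4*I*pi/5) + 3*exp(2*I*pi/5))*conj(1) + 1*(3 + 3*exp(-2*I*pi/5) + 3*exp(4*I*pi/5) + 2*exp(2*I*pi/5))*conj(1) + 1*(3 + 2*exp(-2*I*pi/5) + 3*exp(-4*I*pi/5) + 3*exp(2*I*pi/5))*conj(1) + 1*(3 + 3*exp(-2*I*pi/5) + 3*exp(-4*I*pi/5) + 2*exp(4*I*pi/5))*conj(1)]
      = (1/5)[(11) + (3 + 2*exp(-4*I*pi/5) + 3*exp(4*I*pi/5) + 3*exp(2*I*pi/5)) + (3 + 3*exp(-2*I*pi/5) + 3*exp(4*I*pi/5) + 2*exp(2*I*pi/5)) + (3 + 2*exp(-2*I*pi/5) + 3*exp(-4*I*pi/5) + 3*exp(2*I*pi/5)) + (3 + 3*exp(-2*I*pi/5) + 3*exp(-4*I*pi/5) + 2*exp(4*I*pi/5))] = 15/5 = 3
  <chi_rho, chi_1> = (1/5)[1*(11)*conj(1) + 1*(3 + 2*exp(-4*I*pi/5) + 3*exp(4*I*pi/5) + 3*exp(2*I*pi/5))*conj(exp(2*I*pi/5)) + 1*(3 + 3*exp(-2*I*pi/5) + 3*exp(4*I*pi/5) + 2*exp(2*I*pi/5))*conj(exp(4*I*pi/5)) + 1*(3 + 2*exp(-2*I*pi/5) + 3*exp(-4*I*pi/5) + 3*exp(2*I*pi/5))*conj(exp(-4*I*pi/5)) + 1*(3 + 3*exp(-2*I*pi/5) + 3*exp(-4*I*pi/5) + 2*exp(4*I*pi/5))*conj(exp(-2*I*pi/5))]
      = (1/5)[(11) + (3 + 3*exp(-2*I*pi/5) + 2*exp(4*I*pi/5) + 3*exp(2*I*pi/5)) + (3 + 2*exp(-2*I*pi/5) + 3*exp(-4*I*pi/5) + 3*exp(4*I*pi/5)) + (3 + 3*exp(-4*I*pi/5) + 3*exp(4*I*pi/5) + 2*exp(2*I*pi/5)) + (3 + 3*exp(-2*I*pi/5) + 2*exp(-4*I*pi/5) + 3*exp(2*I*pi/5))] = 15/5 = 3
  <chi_rho, chi_2> = (1/5)[1*(11)*conj(1) + 1*(3 + 2*exp(-4*I*pi/5) + 3*exp(4*I*pi/5) + 3*exp(2*I*pi/5))*conj(exp(4*I*pi/5)) + 1*(3 + 3*exp(-2*I*pi/5) + 3*exp(4*I*pi/5) + 2*exp(2*I*pi/5))*conj(exp(-2*I*pi/5)) + 1*(3 + 2*exp(-2*I*pi/5) + 3*exp(-4*I*pi/5) + 3*exp(2*I*pi/5))*conj(exp(2*I*pi/5)) + 1*(3 + 3*exp(-2*I*pi/5) + 3*exp(-4*I*pi/5) + 2*exp(4*I*pi/5))*conj(exp(-4*I*pi/5))]
      = (1/5)[(11) + (3 + 3*exp(-2*I*pi/5) + 3*exp(-4*I*pi/5) + 2*exp(2*I*pi/5)) + (3 + 3*exp(-4*I*pi/5) + 2*exp(4*I*pi/5) + 3*exp(2*I*pi/5)) + (3 + 3*exp(-2*I*pi/5) + 2*exp(-4*I*pi/5) + 3*exp(4*I*pi/5)) + (3 + 2*exp(-2*I*pi/5) + 3*exp(4*I*pi/5) + 3*exp(2*I*pi/5))] = 15/5 = 3
  <chi_rho, chi_3> = (1/5)[1*(11)*conj(1) + 1*(3 + 2*exp(-4*I*pi/5) + 3*exp(4*I*pi/5) + 3*exp(2*I*pi/5))*conj(exp(-4*I*pi/5)) + 1*(3 + 3*exp(-2*I*pi/5) + 3*exp(4*I*pi/5) + 2*exp(2*I*pi/5))*conj(exp(2*I*pi/5)) + 1*(3 + 2*exp(-2*I*pi/5) + 3*exp(-4*I*pi/5) + 3*exp(2*I*pi/5))*conj(exp(-2*I*pi/5)) + 1*(3 + 3*exp(-2*I*pi/5) + 3*exp(-4*I*pi/5) + 2*exp(4*I*pi/5))*conj(exp(4*I*pi/5))]
      = (1/5)[(11) + (2 + 3*exp(-2*I*pi/5) + 3*exp(-4*I*pi/5) + 3*exp(4*I*pi/5)) + (2 + 3*exp(-2*I*pi/5) + 3*exp(-4*I*pi/5) + 3*exp(2*I*pi/5)) + (2 + 3*exp(-2*I*pi/5) + 3*exp(4*I*pi/5) + 3*exp(2*I*pi/5)) + (2 + 3*exp(-4*I*pi/5) + 3*exp(4*I*pi/5) + 3*exp(2*I*pi/5))] = 10/5 = 2
  <chi_rho, chi_4> = (1/5)[1*(11)*conj(1) + 1*(3 + 2*exp(-4*I*pi/5) + 3*exp(4*I*pi/5) + 3*exp(2*I*pi/5))*conj(exp(-2*I*pi/5)) + 1*(3 + 3*exp(-2*I*pi/5) + 3*exp(4*I*pi/5) + 2*exp(2*I*pi/5))*conj(exp(-4*I*pi/5)) + 1*(3 + 2*exp(-2*I*pi/5) + 3*exp(-4*I*pi/5) + 3*exp(2*I*pi/5))*conj(exp(4*I*pi/5)) + 1*(3 + 3*exp(-2*I*pi/5) + 3*exp(-4*I*pi/5) + 2*exp(4*I*pi/5))*conj(exp(2*I*pi/5))]
      = (1/5)[(11) + (2*exp(-2*I*pi/5) + 3*exp(-4*I*pi/5) + 3*exp(4*I*pi/5) + 3*exp(2*I*pi/5)) + (3*exp(-2*I*pi/5) + 2*exp(-4*I*pi/5) + 3*exp(4*I*pi/5) + 3*exp(2*I*pi/5)) + (3*exp(-2*I*pi/5) + 3*exp(-4*I*pi/5) + 2*exp(4*I*pi/5) + 3*exp(2*I*pi/5)) + (3*exp(-2*I*pi/5) + 3*exp(-4*I*pi/5) + 3*exp(4*I*pi/5) + 2*exp(2*I*pi/5))] = 0/5 = 0
(Exp terms are combined using exp(i*s)*conj(exp(i*t)) = exp(i*(s-t)), and sums of them are collapsed using the identity that for every m > 1 the m distinct m-th roots of unity sum to 0, e.g. 1 + exp(2*I*pi/3) + exp(-2*I*pi/3) = 0.)
Dimension check: dim(rho) = sum (mult * dim) = 3*1 + 3*1 + 3*1 + 2*1 + 0*1 = 11 = chi_rho(e) = 11.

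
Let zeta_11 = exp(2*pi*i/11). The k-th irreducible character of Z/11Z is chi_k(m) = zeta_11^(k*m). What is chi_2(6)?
chi_2(6) = zeta_11^12 = exp(2*I*pi/11)

Derivation: chi_2(6) = zeta_11^(2*6) = zeta_11^12. Since zeta_11^11 = 1, this equals zeta_11^1 = exp(2*pi*i*1/11) = exp(2*I*pi/11).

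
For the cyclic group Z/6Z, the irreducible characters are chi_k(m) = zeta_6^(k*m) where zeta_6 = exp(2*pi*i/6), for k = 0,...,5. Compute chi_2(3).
chi_2(3) = zeta_6^6 = 1

Proof sketch: chi_2(3) = zeta_6^(2*3) = zeta_6^6. Since zeta_6^6 = 1, this equals zeta_6^0 = exp(2*pi*i*0/6) = 1.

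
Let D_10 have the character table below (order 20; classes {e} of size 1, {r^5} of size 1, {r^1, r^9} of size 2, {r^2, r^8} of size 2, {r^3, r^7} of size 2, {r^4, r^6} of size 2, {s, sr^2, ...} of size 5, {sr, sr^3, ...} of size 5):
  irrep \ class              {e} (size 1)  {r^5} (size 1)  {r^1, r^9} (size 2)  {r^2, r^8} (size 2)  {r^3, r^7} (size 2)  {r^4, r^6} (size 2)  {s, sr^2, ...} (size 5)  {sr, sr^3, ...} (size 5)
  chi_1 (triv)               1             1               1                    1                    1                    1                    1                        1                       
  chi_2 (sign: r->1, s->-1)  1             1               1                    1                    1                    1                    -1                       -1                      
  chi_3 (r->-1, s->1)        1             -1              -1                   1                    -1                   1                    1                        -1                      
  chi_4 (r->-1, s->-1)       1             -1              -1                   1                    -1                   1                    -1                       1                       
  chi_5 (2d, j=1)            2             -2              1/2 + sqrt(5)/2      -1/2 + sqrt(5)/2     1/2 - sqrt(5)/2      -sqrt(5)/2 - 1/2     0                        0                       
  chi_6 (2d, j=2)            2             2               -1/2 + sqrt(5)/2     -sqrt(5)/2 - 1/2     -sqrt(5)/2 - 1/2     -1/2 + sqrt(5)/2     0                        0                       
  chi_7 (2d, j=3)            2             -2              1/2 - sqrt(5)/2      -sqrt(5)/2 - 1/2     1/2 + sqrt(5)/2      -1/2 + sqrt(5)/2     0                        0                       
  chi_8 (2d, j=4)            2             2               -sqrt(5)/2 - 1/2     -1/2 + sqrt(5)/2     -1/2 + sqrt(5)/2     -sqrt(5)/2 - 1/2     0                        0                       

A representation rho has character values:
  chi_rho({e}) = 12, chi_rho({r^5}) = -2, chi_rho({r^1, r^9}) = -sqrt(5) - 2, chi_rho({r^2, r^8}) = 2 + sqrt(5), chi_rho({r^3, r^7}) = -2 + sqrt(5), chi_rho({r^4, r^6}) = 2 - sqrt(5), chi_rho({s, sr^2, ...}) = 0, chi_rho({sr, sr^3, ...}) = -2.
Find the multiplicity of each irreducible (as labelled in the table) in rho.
Multiplicities: chi_1: 0, chi_2: 1, chi_3: 2, chi_4: 1, chi_5: 1, chi_6: 0, chi_7: 1, chi_8: 2.

Proof sketch: Use <chi_rho, chi> = (1/|G|) sum_C |C| * chi_rho(C) * conj(chi(C)) with |G| = 20 for each irreducible chi in the table:
  <chi_rho, chi_1> = (1/20)[1*(12)*conj(1) + 1*(-2)*conj(1) + 2*(-sqrt(5) - 2)*conj(1) + 2*(2 + sqrt(5))*conj(1) + 2*(-2 + sqrt(5))*conj(1) + 2*(2 - sqrt(5))*conj(1) + 5*(0)*conj(1) + 5*(-2)*conj(1)]
      = (1/20)[(12) + (-2) + (-2*sqrt(5) - 4) + (4 + 2*sqrt(5)) + (-4 + 2*sqrt(5)) + (4 - 2*sqrt(5)) + (0) + (-10)] = 0/20 = 0
  <chi_rho, chi_2> = (1/20)[1*(12)*conj(1) + 1*(-2)*conj(1) + 2*(-sqrt(5) - 2)*conj(1) + 2*(2 + sqrt(5))*conj(1) + 2*(-2 + sqrt(5))*conj(1) + 2*(2 - sqrt(5))*conj(1) + 5*(0)*conj(-1) + 5*(-2)*conj(-1)]
      = (1/20)[(12) + (-2) + (-2*sqrt(5) - 4) + (4 + 2*sqrt(5)) + (-4 + 2*sqrt(5)) + (4 - 2*sqrt(5)) + (0) + (10)] = 20/20 = 1
  <chi_rho, chi_3> = (1/20)[1*(12)*conj(1) + 1*(-2)*conj(-1) + 2*(-sqrt(5) - 2)*conj(-1) + 2*(2 + sqrt(5))*conj(1) + 2*(-2 + sqrt(5))*conj(-1) + 2*(2 - sqrt(5))*conj(1) + 5*(0)*conj(1) + 5*(-2)*conj(-1)]
      = (1/20)[(12) + (2) + (4 + 2*sqrt(5)) + (4 + 2*sqrt(5)) + (4 - 2*sqrt(5)) + (4 - 2*sqrt(5)) + (0) + (10)] = 40/20 = 2
  <chi_rho, chi_4> = (1/20)[1*(12)*conj(1) + 1*(-2)*conj(-1) + 2*(-sqrt(5) - 2)*conj(-1) + 2*(2 + sqrt(5))*conj(1) + 2*(-2 + sqrt(5))*conj(-1) + 2*(2 - sqrt(5))*conj(1) + 5*(0)*conj(-1) + 5*(-2)*conj(1)]
      = (1/20)[(12) + (2) + (4 + 2*sqrt(5)) + (4 + 2*sqrt(5)) + (4 - 2*sqrt(5)) + (4 - 2*sqrt(5)) + (0) + (-10)] = 20/20 = 1
  <chi_rho, chi_5> = (1/20)[1*(12)*conj(2) + 1*(-2)*conj(-2) + 2*(-sqrt(5) - 2)*conj(1/2 + sqrt(5)/2) + 2*(2 + sqrt(5))*conj(-1/2 + sqrt(5)/2) + 2*(-2 + sqrt(5))*conj(1/2 - sqrt(5)/2) + 2*(2 - sqrt(5))*conj(-sqrt(5)/2 - 1/2) + 5*(0)*conj(0) + 5*(-2)*conj(0)]
      = (1/20)[(24) + (4) + (-7 - 3*sqrt(5)) + (sqrt(5) + 3) + (-7 + 3*sqrt(5)) + (3 - sqrt(5)) + (0) + (0)] = 20/20 = 1
  <chi_rho, chi_6> = (1/20)[1*(12)*conj(2) + 1*(-2)*conj(2) + 2*(-sqrt(5) - 2)*conj(-1/2 + sqrt(5)/2) + 2*(2 + sqrt(5))*conj(-sqrt(5)/2 - 1/2) + 2*(-2 + sqrt(5))*conj(-sqrt(5)/2 - 1/2) + 2*(2 - sqrt(5))*conj(-1/2 + sqrt(5)/2) + 5*(0)*conj(0) + 5*(-2)*conj(0)]
      = (1/20)[(24) + (-4) + (-3 - sqrt(5)) + (-7 - 3*sqrt(5)) + (-3 + sqrt(5)) + (-7 + 3*sqrt(5)) + (0) + (0)] = 0/20 = 0
  <chi_rho, chi_7> = (1/20)[1*(12)*conj(2) + 1*(-2)*conj(-2) + 2*(-sqrt(5) - 2)*conj(1/2 - sqrt(5)/2) + 2*(2 + sqrt(5))*conj(-sqrt(5)/2 - 1/2) + 2*(-2 + sqrt(5))*conj(1/2 + sqrt(5)/2) + 2*(2 - sqrt(5))*conj(-1/2 + sqrt(5)/2) + 5*(0)*conj(0) + 5*(-2)*conj(0)]
      = (1/20)[(24) + (4) + (sqrt(5) + 3) + (-7 - 3*sqrt(5)) + (3 - sqrt(5)) + (-7 + 3*sqrt(5)) + (0) + (0)] = 20/20 = 1
  <chi_rho, chi_8> = (1/20)[1*(12)*conj(2) + 1*(-2)*conj(2) + 2*(-sqrt(5) - 2)*conj(-sqrt(5)/2 - 1/2) + 2*(2 + sqrt(5))*conj(-1/2 + sqrt(5)/2) + 2*(-2 + sqrt(5))*conj(-1/2 + sqrt(5)/2) + 2*(2 - sqrt(5))*conj(-sqrt(5)/2 - 1/2) + 5*(0)*conj(0) + 5*(-2)*conj(0)]
      = (1/20)[(24) + (-4) + (3*sqrt(5) + 7) + (sqrt(5) + 3) + (7 - 3*sqrt(5)) + (3 - sqrt(5)) + (0) + (0)] = 40/20 = 2
Dimension check: dim(rho) = sum (mult * dim) = 0*1 + 1*1 + 2*1 + 1*1 + 1*2 + 0*2 + 1*2 + 2*2 = 12 = chi_rho(e) = 12.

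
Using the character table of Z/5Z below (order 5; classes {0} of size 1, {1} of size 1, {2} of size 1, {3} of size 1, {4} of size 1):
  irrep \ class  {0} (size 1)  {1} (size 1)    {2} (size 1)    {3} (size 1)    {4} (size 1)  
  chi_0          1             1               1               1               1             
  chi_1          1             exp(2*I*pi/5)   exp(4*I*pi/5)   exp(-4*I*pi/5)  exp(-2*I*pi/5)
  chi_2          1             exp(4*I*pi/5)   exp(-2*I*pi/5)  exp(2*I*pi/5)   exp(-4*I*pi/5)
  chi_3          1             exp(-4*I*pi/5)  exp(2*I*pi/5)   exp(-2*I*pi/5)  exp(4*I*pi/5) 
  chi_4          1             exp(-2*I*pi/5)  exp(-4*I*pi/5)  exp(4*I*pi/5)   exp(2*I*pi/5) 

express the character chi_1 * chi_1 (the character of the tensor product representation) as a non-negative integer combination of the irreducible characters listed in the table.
chi_1 tensor chi_1 = chi_2 (all other irreducibles have multiplicity 0).

Why: The character of a tensor product is the pointwise product (chi_1 * chi_1)(C) = chi_1(C) * chi_1(C):
  {0}: (1)*(1), {1}: (exp(2*I*pi/5))*(exp(2*I*pi/5)), {2}: (exp(4*I*pi/5))*(exp(4*I*pi/5)), {3}: (exp(-4*I*pi/5))*(exp(-4*I*pi/5)), {4}: (exp(-2*I*pi/5))*(exp(-2*I*pi/5))
so (chi_1 * chi_1) takes values
  {0} -> 1, {1} -> exp(4*I*pi/5), {2} -> exp(-2*I*pi/5), {3} -> exp(2*I*pi/5), {4} -> exp(-4*I*pi/5).
Now take the inner product of this character with each irreducible chi from the table, <chi_1*chi_1, chi> = (1/5) sum_C |C| (chi_1*chi_1)(C) conj(chi(C)):
  <chi_1*chi_1, chi_0> = (1/5)[1*(1)*conj(1) + 1*(exp(4*I*pi/5))*conj(1) + 1*(exp(-2*I*pi/5))*conj(1) + 1*(exp(2*I*pi/5))*conj(1) + 1*(exp(-4*I*pi/5))*conj(1)]
      = (1/5)[(1) + (exp(4*I*pi/5)) + (exp(-2*I*pi/5)) + (exp(2*I*pi/5)) + (exp(-4*I*pi/5))] = 0/5 = 0
  <chi_1*chi_1, chi_1> = (1/5)[1*(1)*conj(1) + 1*(exp(4*I*pi/5))*conj(exp(2*I*pi/5)) + 1*(exp(-2*I*pi/5))*conj(exp(4*I*pi/5)) + 1*(exp(2*I*pi/5))*conj(exp(-4*I*pi/5)) + 1*(exp(-4*I*pi/5))*conj(exp(-2*I*pi/5))]
      = (1/5)[(1) + (exp(2*I*pi/5)) + (exp(4*I*pi/5)) + (exp(-4*I*pi/5)) + (exp(-2*I*pi/5))] = 0/5 = 0
  <chi_1*chi_1, chi_2> = (1/5)[1*(1)*conj(1) + 1*(exp(4*I*pi/5))*conj(exp(4*I*pi/5)) + 1*(exp(-2*I*pi/5))*conj(exp(-2*I*pi/5)) + 1*(exp(2*I*pi/5))*conj(exp(2*I*pi/5)) + 1*(exp(-4*I*pi/5))*conj(exp(-4*I*pi/5))]
      = (1/5)[(1) + (1) + (1) + (1) + (1)] = 5/5 = 1
  <chi_1*chi_1, chi_3> = (1/5)[1*(1)*conj(1) + 1*(exp(4*I*pi/5))*conj(exp(-4*I*pi/5)) + 1*(exp(-2*I*pi/5))*conj(exp(2*I*pi/5)) + 1*(exp(2*I*pi/5))*conj(exp(-2*I*pi/5)) + 1*(exp(-4*I*pi/5))*conj(exp(4*I*pi/5))]
      = (1/5)[(1) + (exp(-2*I*pi/5)) + (exp(-4*I*pi/5)) + (exp(4*I*pi/5)) + (exp(2*I*pi/5))] = 0/5 = 0
  <chi_1*chi_1, chi_4> = (1/5)[1*(1)*conj(1) + 1*(exp(4*I*pi/5))*conj(exp(-2*I*pi/5)) + 1*(exp(-2*I*pi/5))*conj(exp(-4*I*pi/5)) + 1*(exp(2*I*pi/5))*conj(exp(4*I*pi/5)) + 1*(exp(-4*I*pi/5))*conj(exp(2*I*pi/5))]
      = (1/5)[(1) + (exp(-4*I*pi/5)) + (exp(2*I*pi/5)) + (exp(-2*I*pi/5)) + (exp(4*I*pi/5))] = 0/5 = 0
(Exp terms are combined using exp(i*s)*conj(exp(i*t)) = exp(i*(s-t)), and sums of them are collapsed using the identity that for every m > 1 the m distinct m-th roots of unity sum to 0, e.g. 1 + exp(2*I*pi/3) + exp(-2*I*pi/3) = 0.)
Hence the multiplicities are chi_2: 1. Dimension check: dim(chi_1)*dim(chi_1) = 1*1 = 1 and sum (mult * dim) = 1*1 = 1.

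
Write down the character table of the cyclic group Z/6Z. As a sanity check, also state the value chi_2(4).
Character table of Z/6Z (irreps indexed chi_0,...,chi_5 with chi_k(m) = zeta_6^(k*m), zeta_6 = exp(2*pi*i/6)):
  irrep \ class  {0} (size 1)  {1} (size 1)    {2} (size 1)    {3} (size 1)  {4} (size 1)    {5} (size 1)  
  chi_0          1             1               1               1             1               1             
  chi_1          1             exp(I*pi/3)     exp(2*I*pi/3)   -1            exp(-2*I*pi/3)  exp(-I*pi/3)  
  chi_2          1             exp(2*I*pi/3)   exp(-2*I*pi/3)  1             exp(2*I*pi/3)   exp(-2*I*pi/3)
  chi_3          1             -1              1               -1            1               -1            
  chi_4          1             exp(-2*I*pi/3)  exp(2*I*pi/3)   1             exp(-2*I*pi/3)  exp(2*I*pi/3) 
  chi_5          1             exp(-I*pi/3)    exp(-2*I*pi/3)  -1            exp(2*I*pi/3)   exp(I*pi/3)   

Spot check: chi_2(4) = zeta_6^(2*4) = zeta_6^8 = exp(2*I*pi/3).

Justification: Z/6Z is abelian, so all 6 irreducible complex representations are 1-dimensional. They are given by chi_k(m) = zeta_6^(k*m) for k = 0,...,5. Row orthogonality: sum_m chi_k(m) conj(chi_l(m)) = 6 * [k = l].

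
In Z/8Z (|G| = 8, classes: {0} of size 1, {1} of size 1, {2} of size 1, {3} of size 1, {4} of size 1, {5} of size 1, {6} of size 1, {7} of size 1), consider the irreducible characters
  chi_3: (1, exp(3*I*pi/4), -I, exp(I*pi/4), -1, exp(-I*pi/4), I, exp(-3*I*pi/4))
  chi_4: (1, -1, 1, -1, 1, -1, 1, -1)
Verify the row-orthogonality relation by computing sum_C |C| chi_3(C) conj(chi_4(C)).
Sum = 0; so <chi_3, chi_4> = 0 (distinct irreducibles are orthogonal).

Explanation: Compute term by term over conjugacy classes (|C| * chi_3(C) * conj(chi_4(C))):
  1*(1)*conj(1) + 1*(exp(3*I*pi/4))*conj(-1) + 1*(-I)*conj(1) + 1*(exp(I*pi/4))*conj(-1) + 1*(-1)*conj(1) + 1*(exp(-I*pi/4))*conj(-1) + 1*(I)*conj(1) + 1*(exp(-3*I*pi/4))*conj(-1)
  = (1) + (-exp(3*I*pi/4)) + (-I) + (-exp(I*pi/4)) + (-1) + (-exp(-I*pi/4)) + (I) + (-exp(-3*I*pi/4))
  = 0.
(Exp terms are combined using exp(i*s)*conj(exp(i*t)) = exp(i*(s-t)), and sums of them are collapsed using the identity that for every m > 1 the m distinct m-th roots of unity sum to 0, e.g. 1 + exp(2*I*pi/3) + exp(-2*I*pi/3) = 0.)
Dividing by |G| = 8 gives 0/8 = 0, matching the row-orthogonality relation <chi_3, chi_4> = [chi_3 = chi_4].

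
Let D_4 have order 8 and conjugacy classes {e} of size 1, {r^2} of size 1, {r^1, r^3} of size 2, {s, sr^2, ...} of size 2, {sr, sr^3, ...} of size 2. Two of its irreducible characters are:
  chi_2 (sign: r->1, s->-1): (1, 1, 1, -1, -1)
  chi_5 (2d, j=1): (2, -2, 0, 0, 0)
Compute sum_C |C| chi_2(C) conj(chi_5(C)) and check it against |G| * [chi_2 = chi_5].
Sum = 0; so <chi_2, chi_5> = 0 (distinct irreducibles are orthogonal).

Solution. Compute term by term over conjugacy classes (|C| * chi_2(C) * conj(chi_5(C))):
  1*(1)*conj(2) + 1*(1)*conj(-2) + 2*(1)*conj(0) + 2*(-1)*conj(0) + 2*(-1)*conj(0)
  = (2) + (-2) + (0) + (0) + (0)
  = 0.
Dividing by |G| = 8 gives 0/8 = 0, matching the row-orthogonality relation <chi_2, chi_5> = [chi_2 = chi_5].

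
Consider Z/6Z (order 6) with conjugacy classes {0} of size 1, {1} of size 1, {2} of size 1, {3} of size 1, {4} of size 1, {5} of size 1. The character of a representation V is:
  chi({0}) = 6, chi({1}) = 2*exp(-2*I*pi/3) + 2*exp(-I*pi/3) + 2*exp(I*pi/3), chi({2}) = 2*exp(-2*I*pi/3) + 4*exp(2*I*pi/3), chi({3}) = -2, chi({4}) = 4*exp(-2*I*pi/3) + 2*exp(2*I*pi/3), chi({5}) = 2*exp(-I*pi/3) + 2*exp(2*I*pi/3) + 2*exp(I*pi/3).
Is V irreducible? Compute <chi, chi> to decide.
Not irreducible (reducible): <chi, chi> = 12 > 1.

Argument: <chi, chi> = (1/|G|) sum_C |C| * |chi(C)|^2 = (1/6)[1*|6|^2 + 1*|2*exp(-2*I*pi/3) + 2*exp(-I*pi/3) + 2*exp(I*pi/3)|^2 + 1*|2*exp(-2*I*pi/3) + 4*exp(2*I*pi/3)|^2 + 1*|-2|^2 + 1*|4*exp(-2*I*pi/3) + 2*exp(2*I*pi/3)|^2 + 1*|2*exp(-I*pi/3) + 2*exp(2*I*pi/3) + 2*exp(I*pi/3)|^2]
  = (1/6)[(36) + (4) + (12) + (4) + (12) + (4)] = 72/6 = 12.
(Exp terms are combined using exp(i*s)*conj(exp(i*t)) = exp(i*(s-t)), and sums of them are collapsed using the identity that for every m > 1 the m distinct m-th roots of unity sum to 0, e.g. 1 + exp(2*I*pi/3) + exp(-2*I*pi/3) = 0.)
A character is irreducible iff <chi, chi> = 1, so this representation is reducible.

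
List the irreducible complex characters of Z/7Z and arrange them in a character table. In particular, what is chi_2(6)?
Character table of Z/7Z (irreps indexed chi_0,...,chi_6 with chi_k(m) = zeta_7^(k*m), zeta_7 = exp(2*pi*i/7)):
  irrep \ class  {0} (size 1)  {1} (size 1)    {2} (size 1)    {3} (size 1)    {4} (size 1)    {5} (size 1)    {6} (size 1)  
  chi_0          1             1               1               1               1               1               1             
  chi_1          1             exp(2*I*pi/7)   exp(4*I*pi/7)   exp(6*I*pi/7)   exp(-6*I*pi/7)  exp(-4*I*pi/7)  exp(-2*I*pi/7)
  chi_2          1             exp(4*I*pi/7)   exp(-6*I*pi/7)  exp(-2*I*pi/7)  exp(2*I*pi/7)   exp(6*I*pi/7)   exp(-4*I*pi/7)
  chi_3          1             exp(6*I*pi/7)   exp(-2*I*pi/7)  exp(4*I*pi/7)   exp(-4*I*pi/7)  exp(2*I*pi/7)   exp(-6*I*pi/7)
  chi_4          1             exp(-6*I*pi/7)  exp(2*I*pi/7)   exp(-4*I*pi/7)  exp(4*I*pi/7)   exp(-2*I*pi/7)  exp(6*I*pi/7) 
  chi_5          1             exp(-4*I*pi/7)  exp(6*I*pi/7)   exp(2*I*pi/7)   exp(-2*I*pi/7)  exp(-6*I*pi/7)  exp(4*I*pi/7) 
  chi_6          1             exp(-2*I*pi/7)  exp(-4*I*pi/7)  exp(-6*I*pi/7)  exp(6*I*pi/7)   exp(4*I*pi/7)   exp(2*I*pi/7) 

Spot check: chi_2(6) = zeta_7^(2*6) = zeta_7^12 = exp(-4*I*pi/7).

Reasoning: Z/7Z is abelian, so all 7 irreducible complex representations are 1-dimensional. They are given by chi_k(m) = zeta_7^(k*m) for k = 0,...,6. Row orthogonality: sum_m chi_k(m) conj(chi_l(m)) = 7 * [k = l].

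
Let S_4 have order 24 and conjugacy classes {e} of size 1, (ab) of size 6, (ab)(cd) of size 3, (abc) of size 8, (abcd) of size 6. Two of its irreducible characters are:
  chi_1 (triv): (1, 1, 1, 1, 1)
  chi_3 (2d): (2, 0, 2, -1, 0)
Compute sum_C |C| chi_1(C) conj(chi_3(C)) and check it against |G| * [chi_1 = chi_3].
Sum = 0; so <chi_1, chi_3> = 0 (distinct irreducibles are orthogonal).

Argument: Compute term by term over conjugacy classes (|C| * chi_1(C) * conj(chi_3(C))):
  1*(1)*conj(2) + 6*(1)*conj(0) + 3*(1)*conj(2) + 8*(1)*conj(-1) + 6*(1)*conj(0)
  = (2) + (0) + (6) + (-8) + (0)
  = 0.
Dividing by |G| = 24 gives 0/24 = 0, matching the row-orthogonality relation <chi_1, chi_3> = [chi_1 = chi_3].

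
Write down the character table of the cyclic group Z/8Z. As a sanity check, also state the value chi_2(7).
Character table of Z/8Z (irreps indexed chi_0,...,chi_7 with chi_k(m) = zeta_8^(k*m), zeta_8 = exp(2*pi*i/8)):
  irrep \ class  {0} (size 1)  {1} (size 1)    {2} (size 1)  {3} (size 1)    {4} (size 1)  {5} (size 1)    {6} (size 1)  {7} (size 1)  
  chi_0          1             1               1             1               1             1               1             1             
  chi_1          1             exp(I*pi/4)     I             exp(3*I*pi/4)   -1            exp(-3*I*pi/4)  -I            exp(-I*pi/4)  
  chi_2          1             I               -1            -I              1             I               -1            -I            
  chi_3          1             exp(3*I*pi/4)   -I            exp(I*pi/4)     -1            exp(-I*pi/4)    I             exp(-3*I*pi/4)
  chi_4          1             -1              1             -1              1             -1              1             -1            
  chi_5          1             exp(-3*I*pi/4)  I             exp(-I*pi/4)    -1            exp(I*pi/4)     -I            exp(3*I*pi/4) 
  chi_6          1             -I              -1            I               1             -I              -1            I             
  chi_7          1             exp(-I*pi/4)    -I            exp(-3*I*pi/4)  -1            exp(3*I*pi/4)   I             exp(I*pi/4)   

Spot check: chi_2(7) = zeta_8^(2*7) = zeta_8^14 = -I.

Details: Z/8Z is abelian, so all 8 irreducible complex representations are 1-dimensional. They are given by chi_k(m) = zeta_8^(k*m) for k = 0,...,7. Row orthogonality: sum_m chi_k(m) conj(chi_l(m)) = 8 * [k = l].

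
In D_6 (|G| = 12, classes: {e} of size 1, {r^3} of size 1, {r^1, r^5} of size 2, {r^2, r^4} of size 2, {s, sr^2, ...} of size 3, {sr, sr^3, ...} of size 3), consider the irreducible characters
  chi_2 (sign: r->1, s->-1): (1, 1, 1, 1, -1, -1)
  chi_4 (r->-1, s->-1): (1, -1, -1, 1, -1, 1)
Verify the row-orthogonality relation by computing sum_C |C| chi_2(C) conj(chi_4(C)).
Sum = 0; so <chi_2, chi_4> = 0 (distinct irreducibles are orthogonal).

Solution. Compute term by term over conjugacy classes (|C| * chi_2(C) * conj(chi_4(C))):
  1*(1)*conj(1) + 1*(1)*conj(-1) + 2*(1)*conj(-1) + 2*(1)*conj(1) + 3*(-1)*conj(-1) + 3*(-1)*conj(1)
  = (1) + (-1) + (-2) + (2) + (3) + (-3)
  = 0.
Dividing by |G| = 12 gives 0/12 = 0, matching the row-orthogonality relation <chi_2, chi_4> = [chi_2 = chi_4].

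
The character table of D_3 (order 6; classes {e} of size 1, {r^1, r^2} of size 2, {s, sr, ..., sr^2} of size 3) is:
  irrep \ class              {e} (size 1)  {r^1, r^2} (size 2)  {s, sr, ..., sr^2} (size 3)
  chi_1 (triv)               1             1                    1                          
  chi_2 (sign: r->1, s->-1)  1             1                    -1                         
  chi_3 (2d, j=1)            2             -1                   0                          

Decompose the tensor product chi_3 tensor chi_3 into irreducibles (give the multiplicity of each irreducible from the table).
chi_3 tensor chi_3 = chi_1 + chi_2 + chi_3 (all other irreducibles have multiplicity 0).

Why: The character of a tensor product is the pointwise product (chi_3 * chi_3)(C) = chi_3(C) * chi_3(C):
  {e}: (2)*(2), {r^1, r^2}: (-1)*(-1), {s, sr, ..., sr^2}: (0)*(0)
so (chi_3 * chi_3) takes values
  {e} -> 4, {r^1, r^2} -> 1, {s, sr, ..., sr^2} -> 0.
Now take the inner product of this character with each irreducible chi from the table, <chi_3*chi_3, chi> = (1/6) sum_C |C| (chi_3*chi_3)(C) conj(chi(C)):
  <chi_3*chi_3, chi_1> = (1/6)[1*(4)*conj(1) + 2*(1)*conj(1) + 3*(0)*conj(1)]
      = (1/6)[(4) + (2) + (0)] = 6/6 = 1
  <chi_3*chi_3, chi_2> = (1/6)[1*(4)*conj(1) + 2*(1)*conj(1) + 3*(0)*conj(-1)]
      = (1/6)[(4) + (2) + (0)] = 6/6 = 1
  <chi_3*chi_3, chi_3> = (1/6)[1*(4)*conj(2) + 2*(1)*conj(-1) + 3*(0)*conj(0)]
      = (1/6)[(8) + (-2) + (0)] = 6/6 = 1
Hence the multiplicities are chi_1: 1, chi_2: 1, chi_3: 1. Dimension check: dim(chi_3)*dim(chi_3) = 2*2 = 4 and sum (mult * dim) = 1*1 + 1*1 + 1*2 = 4.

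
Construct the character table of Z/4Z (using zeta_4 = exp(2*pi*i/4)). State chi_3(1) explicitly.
Character table of Z/4Z (irreps indexed chi_0,...,chi_3 with chi_k(m) = zeta_4^(k*m), zeta_4 = exp(2*pi*i/4)):
  irrep \ class  {0} (size 1)  {1} (size 1)  {2} (size 1)  {3} (size 1)
  chi_0          1             1             1             1           
  chi_1          1             I             -1            -I          
  chi_2          1             -1            1             -1          
  chi_3          1             -I            -1            I           

Spot check: chi_3(1) = zeta_4^(3*1) = zeta_4^3 = -I.

Solution. Z/4Z is abelian, so all 4 irreducible complex representations are 1-dimensional. They are given by chi_k(m) = zeta_4^(k*m) for k = 0,...,3. Row orthogonality: sum_m chi_k(m) conj(chi_l(m)) = 4 * [k = l].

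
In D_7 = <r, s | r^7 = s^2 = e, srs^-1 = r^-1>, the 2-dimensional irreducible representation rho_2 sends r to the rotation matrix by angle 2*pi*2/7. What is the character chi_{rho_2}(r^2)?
chi_{rho_2}(r^2) = 2*cos(2*pi*2*2/7) = -2*cos(pi/7)

rho_2(r^2) is rotation by angle 2*pi*2*2/7, whose trace is 2*cos(2*pi*2*2/7) = -2*cos(pi/7).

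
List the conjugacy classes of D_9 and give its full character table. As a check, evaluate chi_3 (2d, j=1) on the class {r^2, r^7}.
Conjugacy classes: {e} of size 1, {r^1, r^8} of size 2, {r^2, r^7} of size 2, {r^3, r^6} of size 2, {r^4, r^5} of size 2, {s, sr, ..., sr^8} of size 9.
Character table:
  irrep \ class              {e} (size 1)  {r^1, r^8} (size 2)  {r^2, r^7} (size 2)  {r^3, r^6} (size 2)  {r^4, r^5} (size 2)  {s, sr, ..., sr^8} (size 9)
  chi_1 (triv)               1             1                    1                    1                    1                    1                          
  chi_2 (sign: r->1, s->-1)  1             1                    1                    1                    1                    -1                         
  chi_3 (2d, j=1)            2             2*cos(2*pi/9)        2*cos(4*pi/9)        -1                   -2*cos(pi/9)         0                          
  chi_4 (2d, j=2)            2             2*cos(4*pi/9)        -2*cos(pi/9)         -1                   2*cos(2*pi/9)        0                          
  chi_5 (2d, j=3)            2             -1                   -1                   2                    -1                   0                          
  chi_6 (2d, j=4)            2             -2*cos(pi/9)         2*cos(2*pi/9)        -1                   2*cos(4*pi/9)        0                          

Spot check: chi_3 (2d, j=1) on {r^2, r^7} = 2*cos(4*pi/9).

Proof sketch: D_9 has order 2*9 = 18 with 6 conjugacy classes, hence 6 irreducibles. Sum of squared dims 1 + 1 + 4 + 4 + 4 + 4 = 18 = |G|. Linear characters come from the abelianisation; the 2-dimensional irreps have character r^k -> 2*cos(2*pi*j*k/9), reflections -> 0.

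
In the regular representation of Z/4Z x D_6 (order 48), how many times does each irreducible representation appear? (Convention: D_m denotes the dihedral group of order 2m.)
Each irreducible V_i of dimension d_i appears with multiplicity d_i, i.e. rho_reg = (direct sum over all irreducibles V_i) d_i V_i. The irreducible dimensions for Z/4Z x D_6 are 1, 1, 1, 1, 1, 1, 1, 1, 1, 1, 1, 1, 1, 1, 1, 1, 2, 2, 2, 2, 2, 2, 2, 2: 16 irreducibles of dimension 1, each with multiplicity 1; 8 irreducibles of dimension 2, each with multiplicity 2. Total dimension 16*1*1 + 8*2*2 = 48 = |G|.

Argument: General theorem: in the regular representation of a finite group G, each irreducible appears with multiplicity equal to its dimension. Check: dim(rho_reg) = sum d_i^2 = 1 + 1 + 1 + 1 + 1 + 1 + 1 + 1 + 1 + 1 + 1 + 1 + 1 + 1 + 1 + 1 + 4 + 4 + 4 + 4 + 4 + 4 + 4 + 4 = 48 = |G|.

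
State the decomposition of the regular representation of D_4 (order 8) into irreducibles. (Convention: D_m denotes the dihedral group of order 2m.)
Each irreducible V_i of dimension d_i appears with multiplicity d_i, i.e. rho_reg = (direct sum over all irreducibles V_i) d_i V_i. The irreducible dimensions for D_4 are 1, 1, 1, 1, 2: 4 irreducibles of dimension 1, each with multiplicity 1; 1 irreducible of dimension 2, with multiplicity 2. Total dimension 4*1*1 + 1*2*2 = 8 = |G|.

General theorem: in the regular representation of a finite group G, each irreducible appears with multiplicity equal to its dimension. Check: dim(rho_reg) = sum d_i^2 = 1 + 1 + 1 + 1 + 4 = 8 = |G|.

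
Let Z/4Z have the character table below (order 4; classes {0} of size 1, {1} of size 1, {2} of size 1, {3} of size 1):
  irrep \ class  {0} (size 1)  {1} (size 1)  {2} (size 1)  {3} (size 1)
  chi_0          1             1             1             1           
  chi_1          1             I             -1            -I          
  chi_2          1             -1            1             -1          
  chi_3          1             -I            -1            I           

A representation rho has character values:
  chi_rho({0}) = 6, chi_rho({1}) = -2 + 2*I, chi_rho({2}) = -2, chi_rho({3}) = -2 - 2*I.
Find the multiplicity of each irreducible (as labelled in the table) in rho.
Multiplicities: chi_0: 0, chi_1: 3, chi_2: 2, chi_3: 1.

Derivation: Use <chi_rho, chi> = (1/|G|) sum_C |C| * chi_rho(C) * conj(chi(C)) with |G| = 4 for each irreducible chi in the table:
  <chi_rho, chi_0> = (1/4)[1*(6)*conj(1) + 1*(-2 + 2*I)*conj(1) + 1*(-2)*conj(1) + 1*(-2 - 2*I)*conj(1)]
      = (1/4)[(6) + (-2 + 2*I) + (-2) + (-2 - 2*I)] = 0/4 = 0
  <chi_rho, chi_1> = (1/4)[1*(6)*conj(1) + 1*(-2 + 2*I)*conj(I) + 1*(-2)*conj(-1) + 1*(-2 - 2*I)*conj(-I)]
      = (1/4)[(6) + (2 + 2*I) + (2) + (2 - 2*I)] = 12/4 = 3
  <chi_rho, chi_2> = (1/4)[1*(6)*conj(1) + 1*(-2 + 2*I)*conj(-1) + 1*(-2)*conj(1) + 1*(-2 - 2*I)*conj(-1)]
      = (1/4)[(6) + (2 - 2*I) + (-2) + (2 + 2*I)] = 8/4 = 2
  <chi_rho, chi_3> = (1/4)[1*(6)*conj(1) + 1*(-2 + 2*I)*conj(-I) + 1*(-2)*conj(-1) + 1*(-2 - 2*I)*conj(I)]
      = (1/4)[(6) + (-2 - 2*I) + (2) + (-2 + 2*I)] = 4/4 = 1
(Exp terms are combined using exp(i*s)*conj(exp(i*t)) = exp(i*(s-t)), and sums of them are collapsed using the identity that for every m > 1 the m distinct m-th roots of unity sum to 0, e.g. 1 + exp(2*I*pi/3) + exp(-2*I*pi/3) = 0.)
Dimension check: dim(rho) = sum (mult * dim) = 0*1 + 3*1 + 2*1 + 1*1 = 6 = chi_rho(e) = 6.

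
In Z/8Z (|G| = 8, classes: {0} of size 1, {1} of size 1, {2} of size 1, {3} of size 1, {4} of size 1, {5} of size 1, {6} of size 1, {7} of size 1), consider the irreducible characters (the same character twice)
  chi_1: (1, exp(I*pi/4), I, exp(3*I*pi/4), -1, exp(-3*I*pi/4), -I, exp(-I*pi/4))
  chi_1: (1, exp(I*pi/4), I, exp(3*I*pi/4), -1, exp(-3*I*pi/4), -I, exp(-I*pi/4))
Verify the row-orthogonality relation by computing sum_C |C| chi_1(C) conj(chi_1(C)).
Sum = 8 = |G| = 8; so <chi_1, chi_1> = 1 (norm-1 confirms irreducibility).

Argument: Compute term by term over conjugacy classes (|C| * chi_1(C) * conj(chi_1(C))):
  1*(1)*conj(1) + 1*(exp(I*pi/4))*conj(exp(I*pi/4)) + 1*(I)*conj(I) + 1*(exp(3*I*pi/4))*conj(exp(3*I*pi/4)) + 1*(-1)*conj(-1) + 1*(exp(-3*I*pi/4))*conj(exp(-3*I*pi/4)) + 1*(-I)*conj(-I) + 1*(exp(-I*pi/4))*conj(exp(-I*pi/4))
  = (1) + (1) + (1) + (1) + (1) + (1) + (1) + (1)
  = 8.
(Exp terms are combined using exp(i*s)*conj(exp(i*t)) = exp(i*(s-t)), and sums of them are collapsed using the identity that for every m > 1 the m distinct m-th roots of unity sum to 0, e.g. 1 + exp(2*I*pi/3) + exp(-2*I*pi/3) = 0.)
Dividing by |G| = 8 gives 8/8 = 1, matching the row-orthogonality relation <chi_1, chi_1> = [chi_1 = chi_1].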